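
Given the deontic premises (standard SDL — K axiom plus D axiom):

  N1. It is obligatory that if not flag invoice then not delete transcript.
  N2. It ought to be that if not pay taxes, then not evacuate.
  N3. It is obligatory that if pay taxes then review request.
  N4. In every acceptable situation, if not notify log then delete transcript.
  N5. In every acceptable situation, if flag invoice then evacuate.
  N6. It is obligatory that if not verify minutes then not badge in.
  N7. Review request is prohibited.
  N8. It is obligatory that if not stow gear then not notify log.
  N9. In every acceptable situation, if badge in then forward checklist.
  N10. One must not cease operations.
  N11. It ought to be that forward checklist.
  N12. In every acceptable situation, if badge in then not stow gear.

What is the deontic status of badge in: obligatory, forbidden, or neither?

Forbidden

F(review_request) at premise 7 means O(¬review_request).
The contrapositive of premise 3 (O(pay_taxes → review_request)) is O(¬review_request → ¬pay_taxes), and O(¬review_request) is already established, so O(¬pay_taxes).
From O(¬pay_taxes) and premise 2, O(¬pay_taxes → ¬evacuate), we obtain O(¬evacuate).
Premise 5, O(flag_invoice → evacuate), contraposes to O(¬evacuate → ¬flag_invoice); with O(¬evacuate) we get O(¬flag_invoice).
Applying K to premise 1 (O(¬flag_invoice → ¬delete_transcript)) and O(¬flag_invoice) yields O(¬delete_transcript).
Premise 4, O(¬notify_log → delete_transcript), contraposes to O(¬delete_transcript → notify_log); with O(¬delete_transcript) we get O(notify_log).
The contrapositive of premise 8 (O(¬stow_gear → ¬notify_log)) is O(notify_log → stow_gear), and O(notify_log) is already established, so O(stow_gear).
The contrapositive of premise 12 (O(badge_in → ¬stow_gear)) is O(stow_gear → ¬badge_in), and O(stow_gear) is already established, so O(¬badge_in).
Premises 6, 9, 10, 11 do not contribute to this derivation.
Thus O(¬badge_in), which is F(badge_in): badge_in is forbidden.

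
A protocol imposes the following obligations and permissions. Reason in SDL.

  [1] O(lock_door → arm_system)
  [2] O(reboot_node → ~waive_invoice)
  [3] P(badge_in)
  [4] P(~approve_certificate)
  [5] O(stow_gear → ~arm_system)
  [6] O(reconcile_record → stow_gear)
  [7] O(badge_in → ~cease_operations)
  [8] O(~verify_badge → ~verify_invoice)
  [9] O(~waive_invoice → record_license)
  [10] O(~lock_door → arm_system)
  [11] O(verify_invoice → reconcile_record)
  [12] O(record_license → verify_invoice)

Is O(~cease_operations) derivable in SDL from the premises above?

No

Premise 7 is O(badge_in → ~cease_operations), but O(badge_in) is not derivable from the premises (the permission P(badge_in) asserts only ~O(~badge_in), not O(badge_in)), so it does not yield O(~cease_operations).
No other premise forces O(~cease_operations). An ideal world satisfying every premise can still have ~cease_operations false, so O(~cease_operations) is not derivable.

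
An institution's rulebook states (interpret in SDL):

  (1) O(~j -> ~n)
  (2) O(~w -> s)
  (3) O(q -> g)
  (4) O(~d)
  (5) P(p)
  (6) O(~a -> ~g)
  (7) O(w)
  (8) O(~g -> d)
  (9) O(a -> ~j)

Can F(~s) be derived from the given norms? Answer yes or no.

No

Premise 2 is O(~w -> s), but O(~w) is not derivable from the premises, so it does not yield O(s).
No other premise forces O(s). An ideal world satisfying every premise can still have ~s true, so F(~s) is not derivable.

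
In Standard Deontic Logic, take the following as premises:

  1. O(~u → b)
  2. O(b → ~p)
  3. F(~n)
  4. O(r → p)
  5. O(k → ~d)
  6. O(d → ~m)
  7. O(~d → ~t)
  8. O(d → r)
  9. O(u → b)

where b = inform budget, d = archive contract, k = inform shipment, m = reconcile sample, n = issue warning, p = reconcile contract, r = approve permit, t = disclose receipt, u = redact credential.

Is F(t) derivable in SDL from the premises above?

Premises 1 and 9 are O(~u → b) and O(u → b); every ideal world satisfies ~u or u, so in either case b holds — hence O(b).
Premise 2 is O(b → ~p); since O(b), deontic closure gives O(~p).
Premise 4, O(r → p), contraposes to O(~p → ~r); with O(~p) we get O(~r).
The contrapositive of premise 8 (O(d → r)) is O(~r → ~d), and O(~r) is already established, so O(~d).
Applying K to premise 7 (O(~d → ~t)) and O(~d) yields O(~t).
Premises 3, 5, 6 do not contribute to this derivation.
So O(~t) holds, i.e. F(t). The claim follows.

Yes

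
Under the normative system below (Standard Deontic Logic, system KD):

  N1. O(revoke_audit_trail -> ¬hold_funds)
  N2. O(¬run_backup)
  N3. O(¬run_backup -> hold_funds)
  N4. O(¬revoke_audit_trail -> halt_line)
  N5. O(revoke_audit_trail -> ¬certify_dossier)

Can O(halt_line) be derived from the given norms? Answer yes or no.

Yes

Premise 2 gives O(¬run_backup).
With premise 3, O(¬run_backup -> hold_funds), the K-axiom yields O(hold_funds).
Premise 1, O(revoke_audit_trail -> ¬hold_funds), contraposes to O(hold_funds -> ¬revoke_audit_trail); with O(hold_funds) we get O(¬revoke_audit_trail).
With premise 4, O(¬revoke_audit_trail -> halt_line), the K-axiom yields O(halt_line).
Premise 5 does not contribute to this derivation.
So O(halt_line) follows.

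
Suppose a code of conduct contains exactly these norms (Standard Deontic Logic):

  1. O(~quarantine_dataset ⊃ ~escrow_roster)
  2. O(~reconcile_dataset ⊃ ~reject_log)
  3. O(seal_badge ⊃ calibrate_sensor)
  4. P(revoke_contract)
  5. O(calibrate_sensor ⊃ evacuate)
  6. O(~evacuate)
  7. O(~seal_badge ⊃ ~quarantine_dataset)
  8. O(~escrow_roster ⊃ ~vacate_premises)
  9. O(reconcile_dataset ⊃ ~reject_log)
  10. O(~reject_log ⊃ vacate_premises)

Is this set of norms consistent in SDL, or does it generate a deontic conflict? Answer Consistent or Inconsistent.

Inconsistent

Premises 2 and 9 are O(~reconcile_dataset ⊃ ~reject_log) and O(reconcile_dataset ⊃ ~reject_log); every ideal world satisfies ~reconcile_dataset or reconcile_dataset, so in either case ~reject_log holds — hence O(~reject_log).
Applying K to premise 10 (O(~reject_log ⊃ vacate_premises)) and O(~reject_log) yields O(vacate_premises).
Premise 8, O(~escrow_roster ⊃ ~vacate_premises), contraposes to O(vacate_premises ⊃ escrow_roster); with O(vacate_premises) we get O(escrow_roster).
The contrapositive of premise 1 (O(~quarantine_dataset ⊃ ~escrow_roster)) is O(escrow_roster ⊃ quarantine_dataset), and O(escrow_roster) is already established, so O(quarantine_dataset).
Premise 7 is O(~seal_badge ⊃ ~quarantine_dataset); contrapositively O(quarantine_dataset ⊃ seal_badge). Since O(quarantine_dataset) holds, K gives O(seal_badge).
Premise 3 is O(seal_badge ⊃ calibrate_sensor); since O(seal_badge), deontic closure gives O(calibrate_sensor).
Applying K to premise 5 (O(calibrate_sensor ⊃ evacuate)) and O(calibrate_sensor) yields O(evacuate).
But premise 6 directly asserts O(~evacuate).
We now have both O(evacuate) and O(~evacuate) — evacuate is simultaneously obligatory and forbidden, violating the D-axiom.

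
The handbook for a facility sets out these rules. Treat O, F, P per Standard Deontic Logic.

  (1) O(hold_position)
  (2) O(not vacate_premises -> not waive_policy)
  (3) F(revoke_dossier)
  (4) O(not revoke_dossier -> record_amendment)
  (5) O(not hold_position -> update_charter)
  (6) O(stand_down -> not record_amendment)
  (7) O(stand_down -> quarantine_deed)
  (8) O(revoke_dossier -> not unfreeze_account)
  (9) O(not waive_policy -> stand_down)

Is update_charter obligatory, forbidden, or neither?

Premise 5 is O(not hold_position -> update_charter), but O(not hold_position) is not derivable from the premises, so it does not yield O(update_charter).
No premise or chain of K-axiom applications forces O(update_charter), and none forces O(not update_charter). So update_charter is neither obligatory nor forbidden under these norms.

Neither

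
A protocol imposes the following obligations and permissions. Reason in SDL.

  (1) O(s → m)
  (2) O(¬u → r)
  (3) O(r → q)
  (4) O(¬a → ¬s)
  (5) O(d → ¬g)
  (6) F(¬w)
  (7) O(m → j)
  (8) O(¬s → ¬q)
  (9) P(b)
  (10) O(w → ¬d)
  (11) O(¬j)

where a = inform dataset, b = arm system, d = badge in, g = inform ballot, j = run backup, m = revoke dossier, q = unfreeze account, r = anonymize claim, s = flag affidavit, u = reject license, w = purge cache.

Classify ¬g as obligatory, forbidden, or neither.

Premise 5 is O(d → ¬g), but O(d) is not derivable from the premises, so it does not yield O(¬g).
No premise or chain of K-axiom applications forces O(¬g), and none forces O(g). So ¬g is neither obligatory nor forbidden under these norms.

Neither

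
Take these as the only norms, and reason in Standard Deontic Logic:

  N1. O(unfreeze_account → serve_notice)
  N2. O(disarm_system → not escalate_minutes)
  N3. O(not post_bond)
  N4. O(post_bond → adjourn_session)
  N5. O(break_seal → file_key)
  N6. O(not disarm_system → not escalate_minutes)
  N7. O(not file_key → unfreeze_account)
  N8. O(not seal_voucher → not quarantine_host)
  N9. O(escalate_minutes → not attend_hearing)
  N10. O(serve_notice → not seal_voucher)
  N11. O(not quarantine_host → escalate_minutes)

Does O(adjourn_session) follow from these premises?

No

Premise 4 is O(post_bond → adjourn_session), but O(post_bond) is not derivable from the premises, so it does not yield O(adjourn_session).
No other premise forces O(adjourn_session). An ideal world satisfying every premise can still have adjourn_session false, so O(adjourn_session) is not derivable.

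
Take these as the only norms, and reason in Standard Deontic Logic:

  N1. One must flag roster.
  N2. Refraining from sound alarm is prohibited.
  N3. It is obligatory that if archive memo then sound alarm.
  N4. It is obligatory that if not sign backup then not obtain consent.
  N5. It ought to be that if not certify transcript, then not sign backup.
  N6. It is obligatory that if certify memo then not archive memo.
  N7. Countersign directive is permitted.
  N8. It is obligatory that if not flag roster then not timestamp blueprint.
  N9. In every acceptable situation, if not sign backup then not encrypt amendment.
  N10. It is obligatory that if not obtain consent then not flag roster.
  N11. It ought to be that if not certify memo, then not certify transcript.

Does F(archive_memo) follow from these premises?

Yes

From premise 1 we have O(flag_roster).
Premise 10 is O(¬obtain_consent → ¬flag_roster); contrapositively O(flag_roster → obtain_consent). Since O(flag_roster) holds, K gives O(obtain_consent).
Premise 4, O(¬sign_backup → ¬obtain_consent), contraposes to O(obtain_consent → sign_backup); with O(obtain_consent) we get O(sign_backup).
Premise 5 is O(¬certify_transcript → ¬sign_backup); contrapositively O(sign_backup → certify_transcript). Since O(sign_backup) holds, K gives O(certify_transcript).
Premise 11, O(¬certify_memo → ¬certify_transcript), contraposes to O(certify_transcript → certify_memo); with O(certify_transcript) we get O(certify_memo).
From O(certify_memo) and premise 6, O(certify_memo → ¬archive_memo), we obtain O(¬archive_memo).
Premises 2, 3, 7, 8, 9 do not contribute to this derivation.
So O(¬archive_memo) holds, i.e. F(archive_memo). The claim follows.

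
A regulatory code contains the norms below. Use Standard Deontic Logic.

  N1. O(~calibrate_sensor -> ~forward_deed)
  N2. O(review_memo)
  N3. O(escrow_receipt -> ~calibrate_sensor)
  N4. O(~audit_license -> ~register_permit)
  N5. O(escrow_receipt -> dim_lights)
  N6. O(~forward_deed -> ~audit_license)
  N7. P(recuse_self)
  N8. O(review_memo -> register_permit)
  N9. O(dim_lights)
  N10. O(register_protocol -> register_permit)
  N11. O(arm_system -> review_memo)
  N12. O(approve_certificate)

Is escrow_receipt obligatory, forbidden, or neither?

Premise 2 states O(review_memo) outright.
Premise 8 is O(review_memo -> register_permit); since O(review_memo), deontic closure gives O(register_permit).
Premise 4 is O(~audit_license -> ~register_permit); contrapositively O(register_permit -> audit_license). Since O(register_permit) holds, K gives O(audit_license).
The contrapositive of premise 6 (O(~forward_deed -> ~audit_license)) is O(audit_license -> forward_deed), and O(audit_license) is already established, so O(forward_deed).
The contrapositive of premise 1 (O(~calibrate_sensor -> ~forward_deed)) is O(forward_deed -> calibrate_sensor), and O(forward_deed) is already established, so O(calibrate_sensor).
Premise 3, O(escrow_receipt -> ~calibrate_sensor), contraposes to O(calibrate_sensor -> ~escrow_receipt); with O(calibrate_sensor) we get O(~escrow_receipt).
Premises 5, 7, 9, 10, 11, 12 do not contribute to this derivation.
Thus O(~escrow_receipt), which is F(escrow_receipt): escrow_receipt is forbidden.

Forbidden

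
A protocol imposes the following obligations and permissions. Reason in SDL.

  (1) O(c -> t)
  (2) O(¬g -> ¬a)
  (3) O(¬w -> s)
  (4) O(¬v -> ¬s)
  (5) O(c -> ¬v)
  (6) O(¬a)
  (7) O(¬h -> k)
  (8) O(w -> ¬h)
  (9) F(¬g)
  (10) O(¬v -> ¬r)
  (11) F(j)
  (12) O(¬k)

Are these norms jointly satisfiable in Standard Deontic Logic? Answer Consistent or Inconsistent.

Consistent

Premise 2 is O(¬g -> ¬a); even if O(¬a) held, inferring O(¬g) would be affirming the consequent — invalid.
So O(¬g) is not derivable, and the apparent clash with O(g) does not arise.
A world satisfying every obligation exists (e.g. a=false, c=false, g=true, h=true, j=false, k=false, r=false, s=true, t=false, v=true, w=false); no atom is both obligatory and forbidden, so the set is consistent.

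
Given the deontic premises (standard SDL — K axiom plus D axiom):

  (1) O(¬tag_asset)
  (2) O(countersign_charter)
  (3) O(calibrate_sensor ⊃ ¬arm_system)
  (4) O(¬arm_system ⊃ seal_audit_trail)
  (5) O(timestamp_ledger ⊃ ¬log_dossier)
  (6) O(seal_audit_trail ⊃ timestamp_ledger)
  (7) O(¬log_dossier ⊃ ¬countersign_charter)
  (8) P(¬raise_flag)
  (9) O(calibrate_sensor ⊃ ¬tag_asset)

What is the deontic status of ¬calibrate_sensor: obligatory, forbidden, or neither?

From premise 2 we have O(countersign_charter).
The contrapositive of premise 7 (O(¬log_dossier ⊃ ¬countersign_charter)) is O(countersign_charter ⊃ log_dossier), and O(countersign_charter) is already established, so O(log_dossier).
The contrapositive of premise 5 (O(timestamp_ledger ⊃ ¬log_dossier)) is O(log_dossier ⊃ ¬timestamp_ledger), and O(log_dossier) is already established, so O(¬timestamp_ledger).
Premise 6 is O(seal_audit_trail ⊃ timestamp_ledger); contrapositively O(¬timestamp_ledger ⊃ ¬seal_audit_trail). Since O(¬timestamp_ledger) holds, K gives O(¬seal_audit_trail).
The contrapositive of premise 4 (O(¬arm_system ⊃ seal_audit_trail)) is O(¬seal_audit_trail ⊃ arm_system), and O(¬seal_audit_trail) is already established, so O(arm_system).
Premise 3 is O(calibrate_sensor ⊃ ¬arm_system); contrapositively O(arm_system ⊃ ¬calibrate_sensor). Since O(arm_system) holds, K gives O(¬calibrate_sensor).
Premises 1, 8, 9 do not contribute to this derivation.
Hence ¬calibrate_sensor is obligatory.

Obligatory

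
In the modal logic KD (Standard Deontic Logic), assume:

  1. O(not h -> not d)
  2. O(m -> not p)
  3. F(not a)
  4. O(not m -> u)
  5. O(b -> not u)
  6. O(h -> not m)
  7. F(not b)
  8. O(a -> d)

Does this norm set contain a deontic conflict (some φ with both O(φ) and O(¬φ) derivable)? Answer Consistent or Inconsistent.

Inconsistent

F(not a) at premise 3 means O(a).
With premise 8, O(a -> d), the K-axiom yields O(d).
The contrapositive of premise 1 (O(not h -> not d)) is O(d -> h), and O(d) is already established, so O(h).
From O(h) and premise 6, O(h -> not m), we obtain O(not m).
With premise 4, O(not m -> u), the K-axiom yields O(u).
The contrapositive of premise 5 (O(b -> not u)) is O(u -> not b), and O(u) is already established, so O(not b).
But premise 7, F(not b), means O(b).
We now have both O(not b) and O(b) — b is simultaneously obligatory and forbidden, violating the D-axiom.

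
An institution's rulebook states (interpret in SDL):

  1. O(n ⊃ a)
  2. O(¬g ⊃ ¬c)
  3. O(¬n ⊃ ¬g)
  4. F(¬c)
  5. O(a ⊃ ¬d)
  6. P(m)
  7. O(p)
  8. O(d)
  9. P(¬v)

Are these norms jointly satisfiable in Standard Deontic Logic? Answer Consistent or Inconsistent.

Inconsistent

Premise 8 states O(d) outright.
The contrapositive of premise 5 (O(a ⊃ ¬d)) is O(d ⊃ ¬a), and O(d) is already established, so O(¬a).
Premise 1, O(n ⊃ a), contraposes to O(¬a ⊃ ¬n); with O(¬a) we get O(¬n).
Premise 3 is O(¬n ⊃ ¬g); since O(¬n), deontic closure gives O(¬g).
Premise 2 is O(¬g ⊃ ¬c); since O(¬g), deontic closure gives O(¬c).
Yet premise 4 is F(¬c), i.e. O(c).
We now have both O(¬c) and O(c) — c is simultaneously obligatory and forbidden, violating the D-axiom.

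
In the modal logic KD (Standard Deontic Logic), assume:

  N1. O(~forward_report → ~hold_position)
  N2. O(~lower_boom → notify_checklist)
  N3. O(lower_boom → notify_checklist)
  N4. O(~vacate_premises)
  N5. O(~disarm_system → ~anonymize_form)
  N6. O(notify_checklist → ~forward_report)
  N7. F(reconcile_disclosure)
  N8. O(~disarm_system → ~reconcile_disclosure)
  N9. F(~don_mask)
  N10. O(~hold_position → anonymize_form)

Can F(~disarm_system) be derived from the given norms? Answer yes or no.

Yes

Premises 2 and 3 are O(~lower_boom → notify_checklist) and O(lower_boom → notify_checklist); every ideal world satisfies ~lower_boom or lower_boom, so in either case notify_checklist holds — hence O(notify_checklist).
From O(notify_checklist) and premise 6, O(notify_checklist → ~forward_report), we obtain O(~forward_report).
Premise 1 is O(~forward_report → ~hold_position); since O(~forward_report), deontic closure gives O(~hold_position).
Premise 10 is O(~hold_position → anonymize_form); since O(~hold_position), deontic closure gives O(anonymize_form).
Premise 5, O(~disarm_system → ~anonymize_form), contraposes to O(anonymize_form → disarm_system); with O(anonymize_form) we get O(disarm_system).
Premises 4, 7, 8, 9 do not contribute to this derivation.
So O(disarm_system) holds, i.e. F(~disarm_system). The claim follows.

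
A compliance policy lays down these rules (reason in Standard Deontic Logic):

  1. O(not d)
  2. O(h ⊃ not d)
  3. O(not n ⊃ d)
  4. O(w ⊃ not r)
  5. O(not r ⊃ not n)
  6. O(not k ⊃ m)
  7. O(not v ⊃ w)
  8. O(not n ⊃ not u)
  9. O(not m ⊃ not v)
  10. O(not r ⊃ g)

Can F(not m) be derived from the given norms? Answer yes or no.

Yes

Premise 1 gives O(not d).
Premise 3 is O(not n ⊃ d); contrapositively O(not d ⊃ n). Since O(not d) holds, K gives O(n).
The contrapositive of premise 5 (O(not r ⊃ not n)) is O(n ⊃ r), and O(n) is already established, so O(r).
Premise 4 is O(w ⊃ not r); contrapositively O(r ⊃ not w). Since O(r) holds, K gives O(not w).
Premise 7, O(not v ⊃ w), contraposes to O(not w ⊃ v); with O(not w) we get O(v).
Premise 9, O(not m ⊃ not v), contraposes to O(v ⊃ m); with O(v) we get O(m).
Premises 2, 6, 8, 10 do not contribute to this derivation.
So O(m) holds, i.e. F(not m). The claim follows.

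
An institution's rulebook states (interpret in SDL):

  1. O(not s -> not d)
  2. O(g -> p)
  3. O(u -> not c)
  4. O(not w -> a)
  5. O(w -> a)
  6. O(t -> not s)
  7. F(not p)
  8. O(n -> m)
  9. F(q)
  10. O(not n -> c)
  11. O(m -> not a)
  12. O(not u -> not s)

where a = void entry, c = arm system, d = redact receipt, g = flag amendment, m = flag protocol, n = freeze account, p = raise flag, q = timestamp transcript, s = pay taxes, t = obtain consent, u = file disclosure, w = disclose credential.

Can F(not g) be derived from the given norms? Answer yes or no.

Premise 2 is O(g -> p); even if O(p) held, inferring O(g) would be affirming the consequent — invalid.
No other premise forces O(g). An ideal world satisfying every premise can still have not g true, so F(not g) is not derivable.

No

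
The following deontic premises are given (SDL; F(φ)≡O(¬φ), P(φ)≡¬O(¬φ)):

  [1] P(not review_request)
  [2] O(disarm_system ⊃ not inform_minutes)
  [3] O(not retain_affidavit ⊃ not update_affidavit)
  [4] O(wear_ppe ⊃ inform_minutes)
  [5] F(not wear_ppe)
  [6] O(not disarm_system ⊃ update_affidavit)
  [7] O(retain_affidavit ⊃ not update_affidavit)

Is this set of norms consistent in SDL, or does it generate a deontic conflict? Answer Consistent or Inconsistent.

Inconsistent

Premises 3 and 7 are O(not retain_affidavit ⊃ not update_affidavit) and O(retain_affidavit ⊃ not update_affidavit); every ideal world satisfies not retain_affidavit or retain_affidavit, so in either case not update_affidavit holds — hence O(not update_affidavit).
Premise 6 is O(not disarm_system ⊃ update_affidavit); contrapositively O(not update_affidavit ⊃ disarm_system). Since O(not update_affidavit) holds, K gives O(disarm_system).
Applying K to premise 2 (O(disarm_system ⊃ not inform_minutes)) and O(disarm_system) yields O(not inform_minutes).
Premise 4 is O(wear_ppe ⊃ inform_minutes); contrapositively O(not inform_minutes ⊃ not wear_ppe). Since O(not inform_minutes) holds, K gives O(not wear_ppe).
But premise 5, F(not wear_ppe), means O(wear_ppe).
We now have both O(not wear_ppe) and O(wear_ppe) — wear_ppe is simultaneously obligatory and forbidden, violating the D-axiom.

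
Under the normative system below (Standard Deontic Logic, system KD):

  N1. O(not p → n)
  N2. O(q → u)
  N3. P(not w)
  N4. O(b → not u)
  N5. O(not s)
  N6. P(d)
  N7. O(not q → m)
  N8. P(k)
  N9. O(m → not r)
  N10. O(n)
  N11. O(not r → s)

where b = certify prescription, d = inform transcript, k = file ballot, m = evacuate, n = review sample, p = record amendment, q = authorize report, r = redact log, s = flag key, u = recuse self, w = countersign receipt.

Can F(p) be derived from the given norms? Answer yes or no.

No

Premise 1 is O(not p → n); even if O(n) held, inferring O(not p) would be affirming the consequent — invalid.
No other premise forces O(not p). An ideal world satisfying every premise can still have p true, so F(p) is not derivable.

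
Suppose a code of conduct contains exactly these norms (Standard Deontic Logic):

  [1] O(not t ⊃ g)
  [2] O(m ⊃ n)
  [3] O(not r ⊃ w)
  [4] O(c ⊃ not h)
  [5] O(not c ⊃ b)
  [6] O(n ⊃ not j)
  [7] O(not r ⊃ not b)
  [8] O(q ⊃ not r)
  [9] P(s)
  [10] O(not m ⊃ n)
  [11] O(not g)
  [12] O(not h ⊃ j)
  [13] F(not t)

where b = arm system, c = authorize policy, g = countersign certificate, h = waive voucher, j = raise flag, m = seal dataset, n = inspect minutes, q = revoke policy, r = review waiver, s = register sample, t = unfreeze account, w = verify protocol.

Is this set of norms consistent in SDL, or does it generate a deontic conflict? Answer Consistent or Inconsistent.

Premise 1 is O(not t ⊃ g), but O(not t) is not derivable from the premises, so it does not yield O(g).
So O(g) is not derivable, and the apparent clash with O(not g) does not arise.
A world satisfying every obligation exists (e.g. b=true, c=false, g=false, h=true, j=false, m=false, n=true, q=false, r=true, s=false, t=true, w=false); no atom is both obligatory and forbidden, so the set is consistent.

Consistent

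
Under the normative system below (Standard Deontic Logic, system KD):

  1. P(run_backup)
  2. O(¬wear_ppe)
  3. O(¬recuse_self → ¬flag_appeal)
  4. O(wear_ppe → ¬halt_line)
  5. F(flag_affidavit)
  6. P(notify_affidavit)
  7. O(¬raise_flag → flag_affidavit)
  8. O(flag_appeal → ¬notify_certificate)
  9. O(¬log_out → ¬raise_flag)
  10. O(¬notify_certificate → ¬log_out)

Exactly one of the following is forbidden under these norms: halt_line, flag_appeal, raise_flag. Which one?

flag_appeal

Premise 5, F(flag_affidavit), is equivalent to O(¬flag_affidavit).
Premise 7, O(¬raise_flag → flag_affidavit), contraposes to O(¬flag_affidavit → raise_flag); with O(¬flag_affidavit) we get O(raise_flag).
The contrapositive of premise 9 (O(¬log_out → ¬raise_flag)) is O(raise_flag → log_out), and O(raise_flag) is already established, so O(log_out).
Premise 10 is O(¬notify_certificate → ¬log_out); contrapositively O(log_out → notify_certificate). Since O(log_out) holds, K gives O(notify_certificate).
Premise 8, O(flag_appeal → ¬notify_certificate), contraposes to O(notify_certificate → ¬flag_appeal); with O(notify_certificate) we get O(¬flag_appeal).
So O(¬flag_appeal) holds, i.e. flag_appeal is forbidden. None of the other listed options is forbidden under the premises.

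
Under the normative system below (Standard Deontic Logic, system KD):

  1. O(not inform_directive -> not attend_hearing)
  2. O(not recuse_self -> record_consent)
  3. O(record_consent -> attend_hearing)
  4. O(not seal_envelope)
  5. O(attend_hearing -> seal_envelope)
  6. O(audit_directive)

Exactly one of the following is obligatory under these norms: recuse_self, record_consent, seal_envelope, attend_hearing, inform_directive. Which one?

recuse_self

From premise 4 we have O(not seal_envelope).
Premise 5 is O(attend_hearing -> seal_envelope); contrapositively O(not seal_envelope -> not attend_hearing). Since O(not seal_envelope) holds, K gives O(not attend_hearing).
Premise 3 is O(record_consent -> attend_hearing); contrapositively O(not attend_hearing -> not record_consent). Since O(not attend_hearing) holds, K gives O(not record_consent).
The contrapositive of premise 2 (O(not recuse_self -> record_consent)) is O(not record_consent -> recuse_self), and O(not record_consent) is already established, so O(recuse_self).
So O(recuse_self) holds — recuse_self is obligatory. None of the other listed options is made obligatory by any chain of premises.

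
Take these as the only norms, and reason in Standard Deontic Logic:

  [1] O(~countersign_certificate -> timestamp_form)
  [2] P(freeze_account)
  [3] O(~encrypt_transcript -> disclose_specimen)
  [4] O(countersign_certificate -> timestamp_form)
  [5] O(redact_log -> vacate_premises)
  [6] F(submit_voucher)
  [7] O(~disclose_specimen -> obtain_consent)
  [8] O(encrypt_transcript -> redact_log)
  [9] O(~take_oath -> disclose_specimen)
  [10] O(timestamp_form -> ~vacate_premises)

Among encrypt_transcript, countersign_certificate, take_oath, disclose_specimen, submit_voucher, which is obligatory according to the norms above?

Premises 1 and 4 are O(~countersign_certificate -> timestamp_form) and O(countersign_certificate -> timestamp_form); every ideal world satisfies ~countersign_certificate or countersign_certificate, so in either case timestamp_form holds — hence O(timestamp_form).
Applying K to premise 10 (O(timestamp_form -> ~vacate_premises)) and O(timestamp_form) yields O(~vacate_premises).
Premise 5, O(redact_log -> vacate_premises), contraposes to O(~vacate_premises -> ~redact_log); with O(~vacate_premises) we get O(~redact_log).
Premise 8, O(encrypt_transcript -> redact_log), contraposes to O(~redact_log -> ~encrypt_transcript); with O(~redact_log) we get O(~encrypt_transcript).
With premise 3, O(~encrypt_transcript -> disclose_specimen), the K-axiom yields O(disclose_specimen).
So O(disclose_specimen) holds — disclose_specimen is obligatory. None of the other listed options is made obligatory by any chain of premises.

disclose_specimen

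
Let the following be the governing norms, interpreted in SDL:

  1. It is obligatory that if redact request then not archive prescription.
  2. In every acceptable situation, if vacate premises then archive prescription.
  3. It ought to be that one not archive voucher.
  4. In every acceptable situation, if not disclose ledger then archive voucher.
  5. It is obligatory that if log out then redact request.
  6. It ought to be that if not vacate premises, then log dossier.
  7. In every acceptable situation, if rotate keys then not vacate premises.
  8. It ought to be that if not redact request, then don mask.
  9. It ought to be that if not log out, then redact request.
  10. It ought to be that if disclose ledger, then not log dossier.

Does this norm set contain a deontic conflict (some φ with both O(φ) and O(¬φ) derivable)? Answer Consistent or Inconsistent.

Inconsistent

By case analysis on ¬log_out: premise 9 gives O(¬log_out → redact_request) and premise 5 gives O(log_out → redact_request), so O(redact_request) either way.
From O(redact_request) and premise 1, O(redact_request → ¬archive_prescription), we obtain O(¬archive_prescription).
Premise 2 is O(vacate_premises → archive_prescription); contrapositively O(¬archive_prescription → ¬vacate_premises). Since O(¬archive_prescription) holds, K gives O(¬vacate_premises).
From O(¬vacate_premises) and premise 6, O(¬vacate_premises → log_dossier), we obtain O(log_dossier).
Premise 10, O(disclose_ledger → ¬log_dossier), contraposes to O(log_dossier → ¬disclose_ledger); with O(log_dossier) we get O(¬disclose_ledger).
With premise 4, O(¬disclose_ledger → archive_voucher), the K-axiom yields O(archive_voucher).
Yet premise 3 states O(¬archive_voucher).
We now have both O(archive_voucher) and O(¬archive_voucher) — archive_voucher is simultaneously obligatory and forbidden, violating the D-axiom.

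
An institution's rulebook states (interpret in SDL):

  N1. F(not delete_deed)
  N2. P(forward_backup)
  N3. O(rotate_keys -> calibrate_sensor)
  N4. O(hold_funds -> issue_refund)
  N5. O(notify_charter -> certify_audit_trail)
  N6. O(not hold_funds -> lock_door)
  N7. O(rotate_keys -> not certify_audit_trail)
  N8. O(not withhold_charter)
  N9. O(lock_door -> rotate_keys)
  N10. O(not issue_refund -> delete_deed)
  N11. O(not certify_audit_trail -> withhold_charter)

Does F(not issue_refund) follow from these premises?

Yes

From premise 8 we have O(not withhold_charter).
The contrapositive of premise 11 (O(not certify_audit_trail -> withhold_charter)) is O(not withhold_charter -> certify_audit_trail), and O(not withhold_charter) is already established, so O(certify_audit_trail).
The contrapositive of premise 7 (O(rotate_keys -> not certify_audit_trail)) is O(certify_audit_trail -> not rotate_keys), and O(certify_audit_trail) is already established, so O(not rotate_keys).
Premise 9 is O(lock_door -> rotate_keys); contrapositively O(not rotate_keys -> not lock_door). Since O(not rotate_keys) holds, K gives O(not lock_door).
Premise 6 is O(not hold_funds -> lock_door); contrapositively O(not lock_door -> hold_funds). Since O(not lock_door) holds, K gives O(hold_funds).
From O(hold_funds) and premise 4, O(hold_funds -> issue_refund), we obtain O(issue_refund).
Premises 1, 2, 3, 5, 10 do not contribute to this derivation.
So O(issue_refund) holds, i.e. F(not issue_refund). The claim follows.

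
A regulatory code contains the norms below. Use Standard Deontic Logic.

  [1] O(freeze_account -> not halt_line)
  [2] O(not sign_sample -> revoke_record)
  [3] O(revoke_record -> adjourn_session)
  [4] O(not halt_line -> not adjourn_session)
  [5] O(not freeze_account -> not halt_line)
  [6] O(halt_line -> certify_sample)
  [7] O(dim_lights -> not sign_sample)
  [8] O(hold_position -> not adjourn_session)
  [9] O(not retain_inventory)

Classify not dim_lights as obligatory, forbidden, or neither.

Premises 1 and 5 are O(freeze_account -> not halt_line) and O(not freeze_account -> not halt_line); every ideal world satisfies freeze_account or not freeze_account, so in either case not halt_line holds — hence O(not halt_line).
Applying K to premise 4 (O(not halt_line -> not adjourn_session)) and O(not halt_line) yields O(not adjourn_session).
Premise 3, O(revoke_record -> adjourn_session), contraposes to O(not adjourn_session -> not revoke_record); with O(not adjourn_session) we get O(not revoke_record).
The contrapositive of premise 2 (O(not sign_sample -> revoke_record)) is O(not revoke_record -> sign_sample), and O(not revoke_record) is already established, so O(sign_sample).
Premise 7, O(dim_lights -> not sign_sample), contraposes to O(sign_sample -> not dim_lights); with O(sign_sample) we get O(not dim_lights).
Premises 6, 8, 9 do not contribute to this derivation.
Hence not dim_lights is obligatory.

Obligatory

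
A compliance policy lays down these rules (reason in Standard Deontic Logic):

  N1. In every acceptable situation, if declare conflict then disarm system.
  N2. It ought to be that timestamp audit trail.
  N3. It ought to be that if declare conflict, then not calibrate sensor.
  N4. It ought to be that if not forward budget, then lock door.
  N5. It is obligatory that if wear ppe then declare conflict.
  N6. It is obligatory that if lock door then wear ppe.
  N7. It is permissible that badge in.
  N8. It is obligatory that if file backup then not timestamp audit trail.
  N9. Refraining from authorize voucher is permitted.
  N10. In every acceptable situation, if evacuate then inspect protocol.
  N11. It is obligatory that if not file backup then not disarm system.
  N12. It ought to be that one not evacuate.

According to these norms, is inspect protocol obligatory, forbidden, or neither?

Neither

Premise 10 is O(evacuate → inspect_protocol), but O(evacuate) is not derivable from the premises, so it does not yield O(inspect_protocol).
No premise or chain of K-axiom applications forces O(inspect_protocol), and none forces O(¬inspect_protocol). So inspect_protocol is neither obligatory nor forbidden under these norms.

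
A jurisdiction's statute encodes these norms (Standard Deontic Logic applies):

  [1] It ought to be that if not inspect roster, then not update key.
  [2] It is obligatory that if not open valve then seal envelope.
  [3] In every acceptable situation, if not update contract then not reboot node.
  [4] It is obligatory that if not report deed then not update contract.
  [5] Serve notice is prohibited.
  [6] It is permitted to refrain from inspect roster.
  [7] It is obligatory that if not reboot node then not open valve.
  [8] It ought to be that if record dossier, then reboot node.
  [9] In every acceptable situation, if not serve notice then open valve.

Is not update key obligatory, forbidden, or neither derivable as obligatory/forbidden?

Premise 1 is O(¬inspect_roster → ¬update_key), but O(¬inspect_roster) is not derivable from the premises (the permission P(¬inspect_roster) asserts only ¬O(inspect_roster), not O(¬inspect_roster)), so it does not yield O(¬update_key).
No premise or chain of K-axiom applications forces O(¬update_key), and none forces O(update_key). So ¬update_key is neither obligatory nor forbidden under these norms.

Neither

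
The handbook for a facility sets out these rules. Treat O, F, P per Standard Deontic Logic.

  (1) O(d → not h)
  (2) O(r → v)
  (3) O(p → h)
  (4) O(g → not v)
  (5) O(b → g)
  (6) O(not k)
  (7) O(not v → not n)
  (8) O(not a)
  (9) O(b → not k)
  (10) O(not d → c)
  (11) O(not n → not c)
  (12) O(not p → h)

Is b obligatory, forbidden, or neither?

Premises 12 and 3 cover both cases: O(not p → h) and O(p → h). Since not p ∨ p is a tautology, O(h) follows.
Premise 1, O(d → not h), contraposes to O(h → not d); with O(h) we get O(not d).
Premise 10 is O(not d → c); since O(not d), deontic closure gives O(c).
Premise 11 is O(not n → not c); contrapositively O(c → n). Since O(c) holds, K gives O(n).
Premise 7 is O(not v → not n); contrapositively O(n → v). Since O(n) holds, K gives O(v).
Premise 4, O(g → not v), contraposes to O(v → not g); with O(v) we get O(not g).
The contrapositive of premise 5 (O(b → g)) is O(not g → not b), and O(not g) is already established, so O(not b).
Premises 2, 6, 8, 9 do not contribute to this derivation.
Thus O(not b), which is F(b): b is forbidden.

Forbidden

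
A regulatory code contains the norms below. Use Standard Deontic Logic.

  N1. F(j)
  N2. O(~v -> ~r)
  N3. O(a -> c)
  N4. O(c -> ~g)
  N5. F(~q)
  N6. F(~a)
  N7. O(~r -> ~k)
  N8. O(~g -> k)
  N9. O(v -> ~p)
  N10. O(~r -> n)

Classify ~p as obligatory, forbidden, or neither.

F(~a) at premise 6 means O(a).
From O(a) and premise 3, O(a -> c), we obtain O(c).
Premise 4 is O(c -> ~g); since O(c), deontic closure gives O(~g).
With premise 8, O(~g -> k), the K-axiom yields O(k).
Premise 7, O(~r -> ~k), contraposes to O(k -> r); with O(k) we get O(r).
Premise 2 is O(~v -> ~r); contrapositively O(r -> v). Since O(r) holds, K gives O(v).
From O(v) and premise 9, O(v -> ~p), we obtain O(~p).
Premises 1, 5, 10 do not contribute to this derivation.
Hence ~p is obligatory.

Obligatory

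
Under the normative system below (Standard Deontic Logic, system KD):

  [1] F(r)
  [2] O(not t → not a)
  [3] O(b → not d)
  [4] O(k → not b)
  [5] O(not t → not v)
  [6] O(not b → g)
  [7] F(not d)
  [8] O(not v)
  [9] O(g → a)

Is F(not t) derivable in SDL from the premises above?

Yes

Premise 7 is F(not d), i.e. O(d).
The contrapositive of premise 3 (O(b → not d)) is O(d → not b), and O(d) is already established, so O(not b).
From O(not b) and premise 6, O(not b → g), we obtain O(g).
Applying K to premise 9 (O(g → a)) and O(g) yields O(a).
Premise 2, O(not t → not a), contraposes to O(a → t); with O(a) we get O(t).
Premises 1, 4, 5, 8 do not contribute to this derivation.
So O(t) holds, i.e. F(not t). The claim follows.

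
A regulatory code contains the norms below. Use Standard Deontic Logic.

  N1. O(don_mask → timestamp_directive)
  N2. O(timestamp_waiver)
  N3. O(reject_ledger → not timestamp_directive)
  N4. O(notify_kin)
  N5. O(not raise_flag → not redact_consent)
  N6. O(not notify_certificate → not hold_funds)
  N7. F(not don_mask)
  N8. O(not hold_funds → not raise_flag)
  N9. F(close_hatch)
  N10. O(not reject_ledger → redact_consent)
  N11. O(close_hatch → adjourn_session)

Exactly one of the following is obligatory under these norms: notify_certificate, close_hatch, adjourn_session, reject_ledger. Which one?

Premise 7 is F(not don_mask), i.e. O(don_mask).
With premise 1, O(don_mask → timestamp_directive), the K-axiom yields O(timestamp_directive).
Premise 3 is O(reject_ledger → not timestamp_directive); contrapositively O(timestamp_directive → not reject_ledger). Since O(timestamp_directive) holds, K gives O(not reject_ledger).
Applying K to premise 10 (O(not reject_ledger → redact_consent)) and O(not reject_ledger) yields O(redact_consent).
Premise 5, O(not raise_flag → not redact_consent), contraposes to O(redact_consent → raise_flag); with O(redact_consent) we get O(raise_flag).
Premise 8, O(not hold_funds → not raise_flag), contraposes to O(raise_flag → hold_funds); with O(raise_flag) we get O(hold_funds).
Premise 6, O(not notify_certificate → not hold_funds), contraposes to O(hold_funds → notify_certificate); with O(hold_funds) we get O(notify_certificate).
So O(notify_certificate) holds — notify_certificate is obligatory. None of the other listed options is made obligatory by any chain of premises.

notify_certificate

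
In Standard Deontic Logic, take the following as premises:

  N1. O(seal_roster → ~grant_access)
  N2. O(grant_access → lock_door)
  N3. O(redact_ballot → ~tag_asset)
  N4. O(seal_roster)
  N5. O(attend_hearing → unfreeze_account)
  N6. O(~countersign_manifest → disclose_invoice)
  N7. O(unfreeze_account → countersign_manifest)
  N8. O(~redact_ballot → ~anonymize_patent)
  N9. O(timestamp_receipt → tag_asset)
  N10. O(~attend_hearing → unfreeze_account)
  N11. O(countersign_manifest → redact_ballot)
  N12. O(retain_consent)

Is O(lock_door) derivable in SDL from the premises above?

No

Premise 2 is O(grant_access → lock_door), but O(grant_access) is not derivable from the premises, so it does not yield O(lock_door).
No other premise forces O(lock_door). An ideal world satisfying every premise can still have lock_door false, so O(lock_door) is not derivable.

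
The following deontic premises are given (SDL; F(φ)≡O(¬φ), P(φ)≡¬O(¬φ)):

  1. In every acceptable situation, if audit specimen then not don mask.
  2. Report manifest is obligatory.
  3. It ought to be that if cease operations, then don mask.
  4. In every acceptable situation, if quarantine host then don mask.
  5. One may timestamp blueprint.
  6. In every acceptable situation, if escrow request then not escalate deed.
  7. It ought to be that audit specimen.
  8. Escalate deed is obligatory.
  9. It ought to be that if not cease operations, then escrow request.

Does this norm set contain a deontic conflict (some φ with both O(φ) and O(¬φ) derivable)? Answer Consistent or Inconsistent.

Inconsistent

Premise 8 gives O(escalate_deed).
Premise 6, O(escrow_request → ¬escalate_deed), contraposes to O(escalate_deed → ¬escrow_request); with O(escalate_deed) we get O(¬escrow_request).
Premise 9, O(¬cease_operations → escrow_request), contraposes to O(¬escrow_request → cease_operations); with O(¬escrow_request) we get O(cease_operations).
Applying K to premise 3 (O(cease_operations → don_mask)) and O(cease_operations) yields O(don_mask).
Premise 1 is O(audit_specimen → ¬don_mask); contrapositively O(don_mask → ¬audit_specimen). Since O(don_mask) holds, K gives O(¬audit_specimen).
Yet premise 7 states O(audit_specimen).
We now have both O(¬audit_specimen) and O(audit_specimen) — audit_specimen is simultaneously obligatory and forbidden, violating the D-axiom.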